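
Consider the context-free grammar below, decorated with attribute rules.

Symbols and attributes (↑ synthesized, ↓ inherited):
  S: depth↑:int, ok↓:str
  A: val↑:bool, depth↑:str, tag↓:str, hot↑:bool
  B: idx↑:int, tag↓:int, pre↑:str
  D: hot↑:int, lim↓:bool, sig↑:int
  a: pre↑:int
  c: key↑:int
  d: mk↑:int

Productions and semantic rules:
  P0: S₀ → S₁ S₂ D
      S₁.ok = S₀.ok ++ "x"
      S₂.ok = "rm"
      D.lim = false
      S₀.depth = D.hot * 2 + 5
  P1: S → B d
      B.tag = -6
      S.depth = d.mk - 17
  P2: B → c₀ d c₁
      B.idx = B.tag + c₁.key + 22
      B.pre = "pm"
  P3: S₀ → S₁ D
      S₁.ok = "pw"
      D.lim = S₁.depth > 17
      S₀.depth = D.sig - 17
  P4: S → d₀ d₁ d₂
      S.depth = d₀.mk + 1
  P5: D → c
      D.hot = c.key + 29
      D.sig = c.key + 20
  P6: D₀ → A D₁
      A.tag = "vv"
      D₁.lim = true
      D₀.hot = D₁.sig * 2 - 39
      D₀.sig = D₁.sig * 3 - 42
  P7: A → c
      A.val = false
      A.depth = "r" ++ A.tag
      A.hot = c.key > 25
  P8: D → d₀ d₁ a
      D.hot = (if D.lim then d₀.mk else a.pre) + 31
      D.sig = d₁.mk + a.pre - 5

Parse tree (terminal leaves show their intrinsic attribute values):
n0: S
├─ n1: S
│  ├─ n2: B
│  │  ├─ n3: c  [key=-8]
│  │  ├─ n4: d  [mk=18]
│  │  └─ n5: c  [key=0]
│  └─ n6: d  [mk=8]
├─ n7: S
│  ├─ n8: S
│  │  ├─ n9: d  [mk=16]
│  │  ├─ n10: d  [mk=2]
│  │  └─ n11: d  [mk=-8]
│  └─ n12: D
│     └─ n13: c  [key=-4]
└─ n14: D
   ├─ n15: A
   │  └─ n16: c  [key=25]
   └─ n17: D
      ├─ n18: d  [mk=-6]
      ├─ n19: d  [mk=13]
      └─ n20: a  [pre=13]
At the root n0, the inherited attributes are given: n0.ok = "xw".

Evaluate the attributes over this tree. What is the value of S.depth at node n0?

1. n0.ok = "xw"  [given at root]
2. n1.ok = "xwx"  [S₀.ok ++ "x"]
3. n2.tag = -6  [-6]
4. n3.key = -8  [terminal]
5. n4.mk = 18  [terminal]
6. n5.key = 0  [terminal]
7. n2.idx = 16  [B.tag + c₁.key + 22]
8. n2.pre = "pm"  ["pm"]
9. n6.mk = 8  [terminal]
10. n1.depth = -9  [d.mk - 17]
11. n7.ok = "rm"  ["rm"]
12. n8.ok = "pw"  ["pw"]
13. n9.mk = 16  [terminal]
14. n10.mk = 2  [terminal]
15. n11.mk = -8  [terminal]
16. n8.depth = 17  [d₀.mk + 1]
17. n12.lim = false  [S₁.depth > 17]
18. n13.key = -4  [terminal]
19. n12.hot = 25  [c.key + 29]
20. n12.sig = 16  [c.key + 20]
21. n7.depth = -1  [D.sig - 17]
22. n14.lim = false  [false]
23. n15.tag = "vv"  ["vv"]
24. n16.key = 25  [terminal]
25. n15.val = false  [false]
26. n15.depth = "rvv"  ["r" ++ A.tag]
27. n15.hot = false  [c.key > 25]
28. n17.lim = true  [true]
29. n18.mk = -6  [terminal]
30. n19.mk = 13  [terminal]
31. n20.pre = 13  [terminal]
32. n17.hot = 25  [(if D.lim then d₀.mk else a.pre) + 31]
33. n17.sig = 21  [d₁.mk + a.pre - 5]
34. n14.hot = 3  [D₁.sig * 2 - 39]
35. n14.sig = 21  [D₁.sig * 3 - 42]
36. n0.depth = 11  [D.hot * 2 + 5]

11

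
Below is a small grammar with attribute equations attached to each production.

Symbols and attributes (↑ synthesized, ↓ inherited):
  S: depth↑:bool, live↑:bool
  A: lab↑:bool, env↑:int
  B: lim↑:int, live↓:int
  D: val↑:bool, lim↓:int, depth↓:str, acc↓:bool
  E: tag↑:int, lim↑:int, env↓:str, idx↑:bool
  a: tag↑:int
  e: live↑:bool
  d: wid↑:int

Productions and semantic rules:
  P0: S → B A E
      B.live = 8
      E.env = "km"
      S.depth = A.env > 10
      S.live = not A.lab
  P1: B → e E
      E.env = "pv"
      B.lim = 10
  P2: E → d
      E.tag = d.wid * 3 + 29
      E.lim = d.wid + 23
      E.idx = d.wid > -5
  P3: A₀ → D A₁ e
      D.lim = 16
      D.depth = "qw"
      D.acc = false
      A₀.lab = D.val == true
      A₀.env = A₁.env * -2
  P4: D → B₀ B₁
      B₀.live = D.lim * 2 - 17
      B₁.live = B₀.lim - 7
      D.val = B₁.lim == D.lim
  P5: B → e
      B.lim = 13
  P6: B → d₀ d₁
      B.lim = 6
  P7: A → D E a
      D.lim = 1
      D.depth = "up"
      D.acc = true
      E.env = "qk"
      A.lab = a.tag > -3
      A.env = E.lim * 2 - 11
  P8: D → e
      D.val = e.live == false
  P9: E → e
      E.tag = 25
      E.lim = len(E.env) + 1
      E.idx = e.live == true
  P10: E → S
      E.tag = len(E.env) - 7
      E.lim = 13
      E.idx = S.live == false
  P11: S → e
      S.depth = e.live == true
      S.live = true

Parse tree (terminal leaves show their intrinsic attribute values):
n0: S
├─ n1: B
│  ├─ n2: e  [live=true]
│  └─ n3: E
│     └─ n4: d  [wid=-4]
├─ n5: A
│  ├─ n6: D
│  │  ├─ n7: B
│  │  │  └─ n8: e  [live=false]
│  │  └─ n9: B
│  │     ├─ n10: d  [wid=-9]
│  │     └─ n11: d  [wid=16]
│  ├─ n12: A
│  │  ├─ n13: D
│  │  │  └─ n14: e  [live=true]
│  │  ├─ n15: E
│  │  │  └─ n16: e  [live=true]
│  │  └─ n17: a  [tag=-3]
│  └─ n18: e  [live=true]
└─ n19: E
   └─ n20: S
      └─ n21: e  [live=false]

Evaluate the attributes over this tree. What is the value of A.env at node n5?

10

1. n1.live = 8  [8]
2. n2.live = true  [terminal]
3. n3.env = "pv"  ["pv"]
4. n4.wid = -4  [terminal]
5. n3.tag = 17  [d.wid * 3 + 29]
6. n3.lim = 19  [d.wid + 23]
7. n3.idx = true  [d.wid > -5]
8. n1.lim = 10  [10]
9. n6.lim = 16  [16]
10. n6.depth = "qw"  ["qw"]
11. n6.acc = false  [false]
12. n7.live = 15  [D.lim * 2 - 17]
13. n8.live = false  [terminal]
14. n7.lim = 13  [13]
15. n9.live = 6  [B₀.lim - 7]
16. n10.wid = -9  [terminal]
17. n11.wid = 16  [terminal]
18. n9.lim = 6  [6]
19. n6.val = false  [B₁.lim == D.lim]
20. n13.lim = 1  [1]
21. n13.depth = "up"  ["up"]
22. n13.acc = true  [true]
23. n14.live = true  [terminal]
24. n13.val = false  [e.live == false]
25. n15.env = "qk"  ["qk"]
26. n16.live = true  [terminal]
27. n15.tag = 25  [25]
28. n15.lim = 3  [len(E.env) + 1]
29. n15.idx = true  [e.live == true]
30. n17.tag = -3  [terminal]
31. n12.lab = false  [a.tag > -3]
32. n12.env = -5  [E.lim * 2 - 11]
33. n18.live = true  [terminal]
34. n5.lab = false  [D.val == true]
35. n5.env = 10  [A₁.env * -2]
36. n19.env = "km"  ["km"]
37. n21.live = false  [terminal]
38. n20.depth = false  [e.live == true]
39. n20.live = true  [true]
40. n19.tag = -5  [len(E.env) - 7]
41. n19.lim = 13  [13]
42. n19.idx = false  [S.live == false]
43. n0.depth = false  [A.env > 10]
44. n0.live = true  [not A.lab]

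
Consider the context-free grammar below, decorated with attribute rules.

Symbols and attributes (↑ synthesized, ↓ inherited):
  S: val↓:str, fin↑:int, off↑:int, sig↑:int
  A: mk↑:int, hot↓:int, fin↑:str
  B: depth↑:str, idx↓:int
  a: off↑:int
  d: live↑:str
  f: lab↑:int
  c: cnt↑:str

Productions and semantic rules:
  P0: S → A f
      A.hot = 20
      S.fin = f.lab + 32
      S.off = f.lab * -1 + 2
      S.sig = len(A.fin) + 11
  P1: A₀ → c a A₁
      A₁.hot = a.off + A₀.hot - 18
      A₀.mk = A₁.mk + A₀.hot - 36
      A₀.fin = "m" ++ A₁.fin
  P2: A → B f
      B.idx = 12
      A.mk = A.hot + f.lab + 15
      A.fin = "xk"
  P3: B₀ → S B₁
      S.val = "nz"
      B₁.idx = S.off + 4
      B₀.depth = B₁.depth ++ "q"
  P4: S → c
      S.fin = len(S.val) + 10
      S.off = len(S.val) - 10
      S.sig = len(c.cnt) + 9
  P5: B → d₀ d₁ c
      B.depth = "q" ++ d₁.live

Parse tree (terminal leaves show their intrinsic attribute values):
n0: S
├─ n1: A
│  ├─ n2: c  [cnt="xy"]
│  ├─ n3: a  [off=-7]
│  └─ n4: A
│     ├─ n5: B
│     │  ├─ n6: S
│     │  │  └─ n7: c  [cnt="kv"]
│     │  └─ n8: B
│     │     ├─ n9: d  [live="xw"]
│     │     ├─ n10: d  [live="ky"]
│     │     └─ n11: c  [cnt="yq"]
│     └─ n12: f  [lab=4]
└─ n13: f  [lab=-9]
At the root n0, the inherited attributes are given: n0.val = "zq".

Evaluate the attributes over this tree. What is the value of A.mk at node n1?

1. n0.val = "zq"  [given at root]
2. n1.hot = 20  [20]
3. n2.cnt = "xy"  [terminal]
4. n3.off = -7  [terminal]
5. n4.hot = -5  [a.off + A₀.hot - 18]
6. n5.idx = 12  [12]
7. n6.val = "nz"  ["nz"]
8. n7.cnt = "kv"  [terminal]
9. n6.fin = 12  [len(S.val) + 10]
10. n6.off = -8  [len(S.val) - 10]
11. n6.sig = 11  [len(c.cnt) + 9]
12. n8.idx = -4  [S.off + 4]
13. n9.live = "xw"  [terminal]
14. n10.live = "ky"  [terminal]
15. n11.cnt = "yq"  [terminal]
16. n8.depth = "qky"  ["q" ++ d₁.live]
17. n5.depth = "qkyq"  [B₁.depth ++ "q"]
18. n12.lab = 4  [terminal]
19. n4.mk = 14  [A.hot + f.lab + 15]
20. n4.fin = "xk"  ["xk"]
21. n1.mk = -2  [A₁.mk + A₀.hot - 36]
22. n1.fin = "mxk"  ["m" ++ A₁.fin]
23. n13.lab = -9  [terminal]
24. n0.fin = 23  [f.lab + 32]
25. n0.off = 11  [f.lab * -1 + 2]
26. n0.sig = 14  [len(A.fin) + 11]

-2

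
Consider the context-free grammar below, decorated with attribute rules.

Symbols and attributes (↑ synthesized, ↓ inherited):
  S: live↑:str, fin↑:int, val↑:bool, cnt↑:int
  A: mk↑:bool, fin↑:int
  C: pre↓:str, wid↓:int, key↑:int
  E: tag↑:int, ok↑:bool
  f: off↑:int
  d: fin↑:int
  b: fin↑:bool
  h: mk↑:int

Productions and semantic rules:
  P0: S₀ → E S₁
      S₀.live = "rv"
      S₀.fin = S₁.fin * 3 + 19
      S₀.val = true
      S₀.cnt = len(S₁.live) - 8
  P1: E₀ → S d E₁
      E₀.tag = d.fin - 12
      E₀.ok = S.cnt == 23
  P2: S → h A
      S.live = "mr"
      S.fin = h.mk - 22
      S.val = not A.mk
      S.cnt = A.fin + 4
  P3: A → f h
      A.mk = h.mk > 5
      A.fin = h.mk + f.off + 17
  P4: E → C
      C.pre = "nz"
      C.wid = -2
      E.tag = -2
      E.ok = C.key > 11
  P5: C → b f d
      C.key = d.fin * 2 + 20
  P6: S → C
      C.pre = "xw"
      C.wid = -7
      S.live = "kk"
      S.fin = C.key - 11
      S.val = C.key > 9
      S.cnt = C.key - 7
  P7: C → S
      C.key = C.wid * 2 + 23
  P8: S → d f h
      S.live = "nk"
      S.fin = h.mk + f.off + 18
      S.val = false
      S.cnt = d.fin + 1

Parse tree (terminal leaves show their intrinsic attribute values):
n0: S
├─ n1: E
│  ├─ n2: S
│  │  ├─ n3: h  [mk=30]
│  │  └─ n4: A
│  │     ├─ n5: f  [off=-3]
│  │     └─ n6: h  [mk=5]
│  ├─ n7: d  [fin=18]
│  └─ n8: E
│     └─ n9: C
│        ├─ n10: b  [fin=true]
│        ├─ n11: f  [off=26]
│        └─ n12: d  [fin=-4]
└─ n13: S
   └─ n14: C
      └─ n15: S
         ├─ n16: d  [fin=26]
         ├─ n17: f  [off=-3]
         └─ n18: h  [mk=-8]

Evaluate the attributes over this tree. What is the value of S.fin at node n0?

13

1. n3.mk = 30  [terminal]
2. n5.off = -3  [terminal]
3. n6.mk = 5  [terminal]
4. n4.mk = false  [h.mk > 5]
5. n4.fin = 19  [h.mk + f.off + 17]
6. n2.live = "mr"  ["mr"]
7. n2.fin = 8  [h.mk - 22]
8. n2.val = true  [not A.mk]
9. n2.cnt = 23  [A.fin + 4]
10. n7.fin = 18  [terminal]
11. n9.pre = "nz"  ["nz"]
12. n9.wid = -2  [-2]
13. n10.fin = true  [terminal]
14. n11.off = 26  [terminal]
15. n12.fin = -4  [terminal]
16. n9.key = 12  [d.fin * 2 + 20]
17. n8.tag = -2  [-2]
18. n8.ok = true  [C.key > 11]
19. n1.tag = 6  [d.fin - 12]
20. n1.ok = true  [S.cnt == 23]
21. n14.pre = "xw"  ["xw"]
22. n14.wid = -7  [-7]
23. n16.fin = 26  [terminal]
24. n17.off = -3  [terminal]
25. n18.mk = -8  [terminal]
26. n15.live = "nk"  ["nk"]
27. n15.fin = 7  [h.mk + f.off + 18]
28. n15.val = false  [false]
29. n15.cnt = 27  [d.fin + 1]
30. n14.key = 9  [C.wid * 2 + 23]
31. n13.live = "kk"  ["kk"]
32. n13.fin = -2  [C.key - 11]
33. n13.val = false  [C.key > 9]
34. n13.cnt = 2  [C.key - 7]
35. n0.live = "rv"  ["rv"]
36. n0.fin = 13  [S₁.fin * 3 + 19]
37. n0.val = true  [true]
38. n0.cnt = -6  [len(S₁.live) - 8]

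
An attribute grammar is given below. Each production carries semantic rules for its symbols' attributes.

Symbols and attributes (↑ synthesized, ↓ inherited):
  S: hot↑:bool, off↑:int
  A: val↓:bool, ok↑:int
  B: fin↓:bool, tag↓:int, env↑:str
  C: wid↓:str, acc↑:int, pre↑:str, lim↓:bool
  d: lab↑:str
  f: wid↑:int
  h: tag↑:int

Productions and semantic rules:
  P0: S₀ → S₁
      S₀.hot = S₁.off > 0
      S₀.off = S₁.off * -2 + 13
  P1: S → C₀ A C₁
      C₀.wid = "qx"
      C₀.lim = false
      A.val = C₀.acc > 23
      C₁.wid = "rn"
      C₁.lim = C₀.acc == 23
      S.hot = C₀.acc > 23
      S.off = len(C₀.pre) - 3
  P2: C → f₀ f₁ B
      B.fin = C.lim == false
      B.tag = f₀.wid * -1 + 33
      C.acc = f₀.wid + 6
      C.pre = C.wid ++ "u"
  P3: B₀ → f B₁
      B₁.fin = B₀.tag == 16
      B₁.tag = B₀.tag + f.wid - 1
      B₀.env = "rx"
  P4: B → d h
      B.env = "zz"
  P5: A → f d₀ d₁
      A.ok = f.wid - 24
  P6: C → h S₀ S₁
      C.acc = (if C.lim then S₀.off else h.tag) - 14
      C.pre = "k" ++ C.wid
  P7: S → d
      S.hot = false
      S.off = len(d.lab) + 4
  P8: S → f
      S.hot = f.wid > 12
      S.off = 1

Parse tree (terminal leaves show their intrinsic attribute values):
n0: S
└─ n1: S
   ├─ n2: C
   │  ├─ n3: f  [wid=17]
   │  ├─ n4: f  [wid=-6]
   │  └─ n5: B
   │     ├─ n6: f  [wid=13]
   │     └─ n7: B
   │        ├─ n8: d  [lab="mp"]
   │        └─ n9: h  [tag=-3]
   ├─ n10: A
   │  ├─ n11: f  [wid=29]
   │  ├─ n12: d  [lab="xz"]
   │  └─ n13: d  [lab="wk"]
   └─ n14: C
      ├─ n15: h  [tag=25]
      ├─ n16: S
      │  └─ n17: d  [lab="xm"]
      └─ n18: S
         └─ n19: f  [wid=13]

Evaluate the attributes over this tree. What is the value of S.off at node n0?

1. n2.wid = "qx"  ["qx"]
2. n2.lim = false  [false]
3. n3.wid = 17  [terminal]
4. n4.wid = -6  [terminal]
5. n5.fin = true  [C.lim == false]
6. n5.tag = 16  [f₀.wid * -1 + 33]
7. n6.wid = 13  [terminal]
8. n7.fin = true  [B₀.tag == 16]
9. n7.tag = 28  [B₀.tag + f.wid - 1]
10. n8.lab = "mp"  [terminal]
11. n9.tag = -3  [terminal]
12. n7.env = "zz"  ["zz"]
13. n5.env = "rx"  ["rx"]
14. n2.acc = 23  [f₀.wid + 6]
15. n2.pre = "qxu"  [C.wid ++ "u"]
16. n10.val = false  [C₀.acc > 23]
17. n11.wid = 29  [terminal]
18. n12.lab = "xz"  [terminal]
19. n13.lab = "wk"  [terminal]
20. n10.ok = 5  [f.wid - 24]
21. n14.wid = "rn"  ["rn"]
22. n14.lim = true  [C₀.acc == 23]
23. n15.tag = 25  [terminal]
24. n17.lab = "xm"  [terminal]
25. n16.hot = false  [false]
26. n16.off = 6  [len(d.lab) + 4]
27. n19.wid = 13  [terminal]
28. n18.hot = true  [f.wid > 12]
29. n18.off = 1  [1]
30. n14.acc = -8  [(if C.lim then S₀.off else h.tag) - 14]
31. n14.pre = "krn"  ["k" ++ C.wid]
32. n1.hot = false  [C₀.acc > 23]
33. n1.off = 0  [len(C₀.pre) - 3]
34. n0.hot = false  [S₁.off > 0]
35. n0.off = 13  [S₁.off * -2 + 13]

13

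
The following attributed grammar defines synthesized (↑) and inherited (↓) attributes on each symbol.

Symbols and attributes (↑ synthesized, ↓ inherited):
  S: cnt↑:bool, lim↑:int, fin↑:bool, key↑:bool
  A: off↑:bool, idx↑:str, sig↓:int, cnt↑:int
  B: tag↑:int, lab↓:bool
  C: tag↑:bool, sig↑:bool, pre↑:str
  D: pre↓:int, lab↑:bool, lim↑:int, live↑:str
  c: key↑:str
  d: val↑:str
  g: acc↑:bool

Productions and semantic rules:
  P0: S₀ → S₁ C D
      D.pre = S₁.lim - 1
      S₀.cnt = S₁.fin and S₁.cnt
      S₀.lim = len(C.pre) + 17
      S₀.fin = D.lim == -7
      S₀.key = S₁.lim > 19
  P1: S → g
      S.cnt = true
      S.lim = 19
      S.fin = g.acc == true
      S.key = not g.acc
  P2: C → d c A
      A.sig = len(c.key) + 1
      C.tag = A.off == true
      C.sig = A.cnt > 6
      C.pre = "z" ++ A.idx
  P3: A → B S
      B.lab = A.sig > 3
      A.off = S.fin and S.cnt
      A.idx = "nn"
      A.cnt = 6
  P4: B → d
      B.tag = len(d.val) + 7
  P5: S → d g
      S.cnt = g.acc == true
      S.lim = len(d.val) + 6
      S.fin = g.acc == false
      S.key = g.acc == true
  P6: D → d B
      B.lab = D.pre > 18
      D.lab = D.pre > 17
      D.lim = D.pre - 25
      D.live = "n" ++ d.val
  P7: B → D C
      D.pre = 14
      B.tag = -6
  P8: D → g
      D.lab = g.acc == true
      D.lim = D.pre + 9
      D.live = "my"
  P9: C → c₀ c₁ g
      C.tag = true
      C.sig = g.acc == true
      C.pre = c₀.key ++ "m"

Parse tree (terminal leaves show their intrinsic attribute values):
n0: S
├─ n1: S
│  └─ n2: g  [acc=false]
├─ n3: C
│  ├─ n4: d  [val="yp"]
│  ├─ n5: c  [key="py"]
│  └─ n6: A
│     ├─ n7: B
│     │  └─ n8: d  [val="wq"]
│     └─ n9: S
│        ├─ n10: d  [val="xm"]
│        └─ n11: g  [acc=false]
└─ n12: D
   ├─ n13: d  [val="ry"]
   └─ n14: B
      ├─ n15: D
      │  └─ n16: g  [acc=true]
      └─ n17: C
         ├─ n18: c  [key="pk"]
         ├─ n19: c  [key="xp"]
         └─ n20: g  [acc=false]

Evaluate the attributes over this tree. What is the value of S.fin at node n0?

true

1. n2.acc = false  [terminal]
2. n1.cnt = true  [true]
3. n1.lim = 19  [19]
4. n1.fin = false  [g.acc == true]
5. n1.key = true  [not g.acc]
6. n4.val = "yp"  [terminal]
7. n5.key = "py"  [terminal]
8. n6.sig = 3  [len(c.key) + 1]
9. n7.lab = false  [A.sig > 3]
10. n8.val = "wq"  [terminal]
11. n7.tag = 9  [len(d.val) + 7]
12. n10.val = "xm"  [terminal]
13. n11.acc = false  [terminal]
14. n9.cnt = false  [g.acc == true]
15. n9.lim = 8  [len(d.val) + 6]
16. n9.fin = true  [g.acc == false]
17. n9.key = false  [g.acc == true]
18. n6.off = false  [S.fin and S.cnt]
19. n6.idx = "nn"  ["nn"]
20. n6.cnt = 6  [6]
21. n3.tag = false  [A.off == true]
22. n3.sig = false  [A.cnt > 6]
23. n3.pre = "znn"  ["z" ++ A.idx]
24. n12.pre = 18  [S₁.lim - 1]
25. n13.val = "ry"  [terminal]
26. n14.lab = false  [D.pre > 18]
27. n15.pre = 14  [14]
28. n16.acc = true  [terminal]
29. n15.lab = true  [g.acc == true]
30. n15.lim = 23  [D.pre + 9]
31. n15.live = "my"  ["my"]
32. n18.key = "pk"  [terminal]
33. n19.key = "xp"  [terminal]
34. n20.acc = false  [terminal]
35. n17.tag = true  [true]
36. n17.sig = false  [g.acc == true]
37. n17.pre = "pkm"  [c₀.key ++ "m"]
38. n14.tag = -6  [-6]
39. n12.lab = true  [D.pre > 17]
40. n12.lim = -7  [D.pre - 25]
41. n12.live = "nry"  ["n" ++ d.val]
42. n0.cnt = false  [S₁.fin and S₁.cnt]
43. n0.lim = 20  [len(C.pre) + 17]
44. n0.fin = true  [D.lim == -7]
45. n0.key = false  [S₁.lim > 19]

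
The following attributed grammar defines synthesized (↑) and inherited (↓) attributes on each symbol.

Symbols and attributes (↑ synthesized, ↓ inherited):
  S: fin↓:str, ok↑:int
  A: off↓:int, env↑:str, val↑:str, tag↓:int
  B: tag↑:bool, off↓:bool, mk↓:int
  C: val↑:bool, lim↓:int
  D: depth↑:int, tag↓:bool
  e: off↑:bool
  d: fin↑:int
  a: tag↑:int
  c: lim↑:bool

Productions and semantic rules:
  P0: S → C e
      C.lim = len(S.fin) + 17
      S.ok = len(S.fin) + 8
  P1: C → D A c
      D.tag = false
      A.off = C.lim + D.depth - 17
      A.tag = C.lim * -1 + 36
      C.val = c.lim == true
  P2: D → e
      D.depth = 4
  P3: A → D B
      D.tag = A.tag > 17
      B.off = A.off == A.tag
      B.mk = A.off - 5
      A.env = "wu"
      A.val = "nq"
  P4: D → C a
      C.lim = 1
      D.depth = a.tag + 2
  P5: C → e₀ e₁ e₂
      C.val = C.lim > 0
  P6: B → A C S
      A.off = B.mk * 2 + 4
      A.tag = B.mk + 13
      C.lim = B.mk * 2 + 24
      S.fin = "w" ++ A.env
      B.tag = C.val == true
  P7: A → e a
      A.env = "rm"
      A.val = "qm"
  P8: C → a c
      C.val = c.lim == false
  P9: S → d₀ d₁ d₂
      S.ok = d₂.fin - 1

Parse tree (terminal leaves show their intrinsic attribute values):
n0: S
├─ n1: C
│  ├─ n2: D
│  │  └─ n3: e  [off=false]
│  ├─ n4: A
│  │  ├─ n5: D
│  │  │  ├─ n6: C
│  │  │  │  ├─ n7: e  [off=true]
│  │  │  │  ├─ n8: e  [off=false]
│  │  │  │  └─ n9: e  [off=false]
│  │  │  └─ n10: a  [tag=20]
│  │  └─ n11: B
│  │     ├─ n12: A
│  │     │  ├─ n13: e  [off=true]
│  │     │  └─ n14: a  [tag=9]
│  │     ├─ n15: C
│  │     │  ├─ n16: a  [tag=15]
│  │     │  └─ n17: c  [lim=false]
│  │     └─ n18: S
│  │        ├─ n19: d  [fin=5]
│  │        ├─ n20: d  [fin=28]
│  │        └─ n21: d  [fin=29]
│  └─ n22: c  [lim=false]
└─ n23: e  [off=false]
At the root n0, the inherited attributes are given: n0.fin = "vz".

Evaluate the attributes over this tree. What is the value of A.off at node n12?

6

1. n0.fin = "vz"  [given at root]
2. n1.lim = 19  [len(S.fin) + 17]
3. n2.tag = false  [false]
4. n3.off = false  [terminal]
5. n2.depth = 4  [4]
6. n4.off = 6  [C.lim + D.depth - 17]
7. n4.tag = 17  [C.lim * -1 + 36]
8. n5.tag = false  [A.tag > 17]
9. n6.lim = 1  [1]
10. n7.off = true  [terminal]
11. n8.off = false  [terminal]
12. n9.off = false  [terminal]
13. n6.val = true  [C.lim > 0]
14. n10.tag = 20  [terminal]
15. n5.depth = 22  [a.tag + 2]
16. n11.off = false  [A.off == A.tag]
17. n11.mk = 1  [A.off - 5]
18. n12.off = 6  [B.mk * 2 + 4]
19. n12.tag = 14  [B.mk + 13]
20. n13.off = true  [terminal]
21. n14.tag = 9  [terminal]
22. n12.env = "rm"  ["rm"]
23. n12.val = "qm"  ["qm"]
24. n15.lim = 26  [B.mk * 2 + 24]
25. n16.tag = 15  [terminal]
26. n17.lim = false  [terminal]
27. n15.val = true  [c.lim == false]
28. n18.fin = "wrm"  ["w" ++ A.env]
29. n19.fin = 5  [terminal]
30. n20.fin = 28  [terminal]
31. n21.fin = 29  [terminal]
32. n18.ok = 28  [d₂.fin - 1]
33. n11.tag = true  [C.val == true]
34. n4.env = "wu"  ["wu"]
35. n4.val = "nq"  ["nq"]
36. n22.lim = false  [terminal]
37. n1.val = false  [c.lim == true]
38. n23.off = false  [terminal]
39. n0.ok = 10  [len(S.fin) + 8]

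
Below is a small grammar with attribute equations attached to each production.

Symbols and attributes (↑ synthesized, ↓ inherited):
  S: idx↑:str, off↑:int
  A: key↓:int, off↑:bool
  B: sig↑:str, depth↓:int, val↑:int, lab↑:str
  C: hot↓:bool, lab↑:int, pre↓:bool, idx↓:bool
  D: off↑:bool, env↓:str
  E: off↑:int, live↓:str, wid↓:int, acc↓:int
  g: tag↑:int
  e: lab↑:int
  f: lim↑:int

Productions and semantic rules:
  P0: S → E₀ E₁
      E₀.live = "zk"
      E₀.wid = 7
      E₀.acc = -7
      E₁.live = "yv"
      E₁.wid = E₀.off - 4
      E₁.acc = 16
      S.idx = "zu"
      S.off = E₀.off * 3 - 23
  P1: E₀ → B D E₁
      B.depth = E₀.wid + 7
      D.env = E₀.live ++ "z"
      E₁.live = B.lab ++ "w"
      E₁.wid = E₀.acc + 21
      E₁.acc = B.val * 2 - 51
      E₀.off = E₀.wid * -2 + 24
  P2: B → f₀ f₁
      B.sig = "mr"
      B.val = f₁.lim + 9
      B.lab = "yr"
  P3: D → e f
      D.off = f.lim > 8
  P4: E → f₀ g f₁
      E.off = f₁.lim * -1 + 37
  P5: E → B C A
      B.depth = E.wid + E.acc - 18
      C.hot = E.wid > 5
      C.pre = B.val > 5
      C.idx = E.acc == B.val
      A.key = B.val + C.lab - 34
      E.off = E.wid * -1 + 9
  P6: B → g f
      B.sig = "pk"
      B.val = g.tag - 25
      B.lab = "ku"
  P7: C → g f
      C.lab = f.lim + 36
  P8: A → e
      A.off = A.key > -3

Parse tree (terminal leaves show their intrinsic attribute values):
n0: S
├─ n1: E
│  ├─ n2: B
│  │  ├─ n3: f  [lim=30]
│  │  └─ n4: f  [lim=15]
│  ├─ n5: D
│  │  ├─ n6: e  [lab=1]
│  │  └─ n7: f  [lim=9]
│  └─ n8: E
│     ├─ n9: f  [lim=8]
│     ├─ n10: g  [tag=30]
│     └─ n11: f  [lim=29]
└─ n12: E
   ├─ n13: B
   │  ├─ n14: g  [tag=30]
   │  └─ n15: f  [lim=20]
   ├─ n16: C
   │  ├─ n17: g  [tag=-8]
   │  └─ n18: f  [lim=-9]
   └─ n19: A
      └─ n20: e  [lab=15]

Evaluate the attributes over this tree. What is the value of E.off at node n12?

3

1. n1.live = "zk"  ["zk"]
2. n1.wid = 7  [7]
3. n1.acc = -7  [-7]
4. n2.depth = 14  [E₀.wid + 7]
5. n3.lim = 30  [terminal]
6. n4.lim = 15  [terminal]
7. n2.sig = "mr"  ["mr"]
8. n2.val = 24  [f₁.lim + 9]
9. n2.lab = "yr"  ["yr"]
10. n5.env = "zkz"  [E₀.live ++ "z"]
11. n6.lab = 1  [terminal]
12. n7.lim = 9  [terminal]
13. n5.off = true  [f.lim > 8]
14. n8.live = "yrw"  [B.lab ++ "w"]
15. n8.wid = 14  [E₀.acc + 21]
16. n8.acc = -3  [B.val * 2 - 51]
17. n9.lim = 8  [terminal]
18. n10.tag = 30  [terminal]
19. n11.lim = 29  [terminal]
20. n8.off = 8  [f₁.lim * -1 + 37]
21. n1.off = 10  [E₀.wid * -2 + 24]
22. n12.live = "yv"  ["yv"]
23. n12.wid = 6  [E₀.off - 4]
24. n12.acc = 16  [16]
25. n13.depth = 4  [E.wid + E.acc - 18]
26. n14.tag = 30  [terminal]
27. n15.lim = 20  [terminal]
28. n13.sig = "pk"  ["pk"]
29. n13.val = 5  [g.tag - 25]
30. n13.lab = "ku"  ["ku"]
31. n16.hot = true  [E.wid > 5]
32. n16.pre = false  [B.val > 5]
33. n16.idx = false  [E.acc == B.val]
34. n17.tag = -8  [terminal]
35. n18.lim = -9  [terminal]
36. n16.lab = 27  [f.lim + 36]
37. n19.key = -2  [B.val + C.lab - 34]
38. n20.lab = 15  [terminal]
39. n19.off = true  [A.key > -3]
40. n12.off = 3  [E.wid * -1 + 9]
41. n0.idx = "zu"  ["zu"]
42. n0.off = 7  [E₀.off * 3 - 23]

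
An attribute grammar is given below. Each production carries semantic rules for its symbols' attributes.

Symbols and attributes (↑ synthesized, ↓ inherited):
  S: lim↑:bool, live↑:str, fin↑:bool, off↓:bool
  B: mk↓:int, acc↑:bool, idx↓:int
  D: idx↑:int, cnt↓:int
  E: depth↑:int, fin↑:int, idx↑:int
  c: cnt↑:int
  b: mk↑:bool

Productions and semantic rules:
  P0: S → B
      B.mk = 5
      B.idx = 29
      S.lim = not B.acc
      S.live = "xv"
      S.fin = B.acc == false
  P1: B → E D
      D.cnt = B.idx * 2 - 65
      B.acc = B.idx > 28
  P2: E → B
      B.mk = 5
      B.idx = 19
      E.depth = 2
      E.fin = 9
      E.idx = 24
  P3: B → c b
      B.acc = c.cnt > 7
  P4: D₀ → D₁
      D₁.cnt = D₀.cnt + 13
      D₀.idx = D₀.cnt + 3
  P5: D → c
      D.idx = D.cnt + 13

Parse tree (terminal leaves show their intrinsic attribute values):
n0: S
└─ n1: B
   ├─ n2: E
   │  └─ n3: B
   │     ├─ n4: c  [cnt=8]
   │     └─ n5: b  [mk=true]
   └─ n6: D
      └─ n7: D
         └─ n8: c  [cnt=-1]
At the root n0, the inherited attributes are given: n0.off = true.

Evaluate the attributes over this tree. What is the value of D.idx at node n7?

1. n0.off = true  [given at root]
2. n1.mk = 5  [5]
3. n1.idx = 29  [29]
4. n3.mk = 5  [5]
5. n3.idx = 19  [19]
6. n4.cnt = 8  [terminal]
7. n5.mk = true  [terminal]
8. n3.acc = true  [c.cnt > 7]
9. n2.depth = 2  [2]
10. n2.fin = 9  [9]
11. n2.idx = 24  [24]
12. n6.cnt = -7  [B.idx * 2 - 65]
13. n7.cnt = 6  [D₀.cnt + 13]
14. n8.cnt = -1  [terminal]
15. n7.idx = 19  [D.cnt + 13]
16. n6.idx = -4  [D₀.cnt + 3]
17. n1.acc = true  [B.idx > 28]
18. n0.lim = false  [not B.acc]
19. n0.live = "xv"  ["xv"]
20. n0.fin = false  [B.acc == false]

19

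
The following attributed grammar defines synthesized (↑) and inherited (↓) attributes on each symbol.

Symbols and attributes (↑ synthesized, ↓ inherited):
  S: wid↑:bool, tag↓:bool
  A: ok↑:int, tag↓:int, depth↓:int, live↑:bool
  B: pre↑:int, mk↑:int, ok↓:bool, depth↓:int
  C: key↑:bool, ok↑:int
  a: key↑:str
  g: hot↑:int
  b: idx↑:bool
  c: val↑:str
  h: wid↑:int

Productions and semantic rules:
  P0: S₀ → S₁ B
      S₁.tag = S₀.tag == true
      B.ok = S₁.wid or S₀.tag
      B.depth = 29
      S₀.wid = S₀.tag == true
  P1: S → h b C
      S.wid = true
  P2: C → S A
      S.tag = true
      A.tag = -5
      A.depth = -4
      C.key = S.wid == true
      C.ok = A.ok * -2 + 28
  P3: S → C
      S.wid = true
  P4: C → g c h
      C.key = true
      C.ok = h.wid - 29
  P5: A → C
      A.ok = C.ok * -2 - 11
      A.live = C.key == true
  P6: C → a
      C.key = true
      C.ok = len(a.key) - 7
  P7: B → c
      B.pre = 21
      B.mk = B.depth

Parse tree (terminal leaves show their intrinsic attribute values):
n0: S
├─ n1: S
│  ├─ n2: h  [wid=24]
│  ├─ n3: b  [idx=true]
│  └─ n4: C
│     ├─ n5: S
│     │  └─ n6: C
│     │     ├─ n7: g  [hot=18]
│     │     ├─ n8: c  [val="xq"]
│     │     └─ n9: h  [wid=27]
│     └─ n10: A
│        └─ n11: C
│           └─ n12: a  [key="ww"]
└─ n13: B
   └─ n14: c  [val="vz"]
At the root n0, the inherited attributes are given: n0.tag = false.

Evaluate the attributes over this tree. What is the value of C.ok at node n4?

30

1. n0.tag = false  [given at root]
2. n1.tag = false  [S₀.tag == true]
3. n2.wid = 24  [terminal]
4. n3.idx = true  [terminal]
5. n5.tag = true  [true]
6. n7.hot = 18  [terminal]
7. n8.val = "xq"  [terminal]
8. n9.wid = 27  [terminal]
9. n6.key = true  [true]
10. n6.ok = -2  [h.wid - 29]
11. n5.wid = true  [true]
12. n10.tag = -5  [-5]
13. n10.depth = -4  [-4]
14. n12.key = "ww"  [terminal]
15. n11.key = true  [true]
16. n11.ok = -5  [len(a.key) - 7]
17. n10.ok = -1  [C.ok * -2 - 11]
18. n10.live = true  [C.key == true]
19. n4.key = true  [S.wid == true]
20. n4.ok = 30  [A.ok * -2 + 28]
21. n1.wid = true  [true]
22. n13.ok = true  [S₁.wid or S₀.tag]
23. n13.depth = 29  [29]
24. n14.val = "vz"  [terminal]
25. n13.pre = 21  [21]
26. n13.mk = 29  [B.depth]
27. n0.wid = false  [S₀.tag == true]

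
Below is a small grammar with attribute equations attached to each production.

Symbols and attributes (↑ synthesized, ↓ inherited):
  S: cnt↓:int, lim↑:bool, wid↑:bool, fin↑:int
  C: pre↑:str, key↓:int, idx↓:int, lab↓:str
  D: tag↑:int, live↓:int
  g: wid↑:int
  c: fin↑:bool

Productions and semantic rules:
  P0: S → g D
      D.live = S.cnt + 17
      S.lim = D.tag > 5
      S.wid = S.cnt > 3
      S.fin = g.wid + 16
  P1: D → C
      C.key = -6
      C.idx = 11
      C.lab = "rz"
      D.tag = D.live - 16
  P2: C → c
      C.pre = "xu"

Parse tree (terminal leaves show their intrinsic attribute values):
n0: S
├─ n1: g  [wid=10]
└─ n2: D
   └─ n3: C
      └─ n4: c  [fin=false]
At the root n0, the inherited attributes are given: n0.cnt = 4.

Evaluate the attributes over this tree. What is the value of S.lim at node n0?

false

1. n0.cnt = 4  [given at root]
2. n1.wid = 10  [terminal]
3. n2.live = 21  [S.cnt + 17]
4. n3.key = -6  [-6]
5. n3.idx = 11  [11]
6. n3.lab = "rz"  ["rz"]
7. n4.fin = false  [terminal]
8. n3.pre = "xu"  ["xu"]
9. n2.tag = 5  [D.live - 16]
10. n0.lim = false  [D.tag > 5]
11. n0.wid = true  [S.cnt > 3]
12. n0.fin = 26  [g.wid + 16]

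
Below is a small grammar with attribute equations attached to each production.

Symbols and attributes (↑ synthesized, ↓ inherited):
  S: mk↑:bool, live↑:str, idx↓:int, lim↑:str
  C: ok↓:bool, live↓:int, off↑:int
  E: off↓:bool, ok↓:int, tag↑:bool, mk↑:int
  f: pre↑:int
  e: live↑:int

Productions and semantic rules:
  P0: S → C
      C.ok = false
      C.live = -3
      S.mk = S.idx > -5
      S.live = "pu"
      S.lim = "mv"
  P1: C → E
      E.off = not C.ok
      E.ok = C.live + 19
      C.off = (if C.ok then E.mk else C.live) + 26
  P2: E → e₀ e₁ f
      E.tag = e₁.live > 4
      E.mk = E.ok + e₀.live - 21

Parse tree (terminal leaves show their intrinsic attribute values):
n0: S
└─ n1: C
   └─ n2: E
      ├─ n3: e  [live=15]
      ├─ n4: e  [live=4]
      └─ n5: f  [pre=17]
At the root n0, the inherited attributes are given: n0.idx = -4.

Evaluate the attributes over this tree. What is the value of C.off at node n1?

1. n0.idx = -4  [given at root]
2. n1.ok = false  [false]
3. n1.live = -3  [-3]
4. n2.off = true  [not C.ok]
5. n2.ok = 16  [C.live + 19]
6. n3.live = 15  [terminal]
7. n4.live = 4  [terminal]
8. n5.pre = 17  [terminal]
9. n2.tag = false  [e₁.live > 4]
10. n2.mk = 10  [E.ok + e₀.live - 21]
11. n1.off = 23  [(if C.ok then E.mk else C.live) + 26]
12. n0.mk = true  [S.idx > -5]
13. n0.live = "pu"  ["pu"]
14. n0.lim = "mv"  ["mv"]

23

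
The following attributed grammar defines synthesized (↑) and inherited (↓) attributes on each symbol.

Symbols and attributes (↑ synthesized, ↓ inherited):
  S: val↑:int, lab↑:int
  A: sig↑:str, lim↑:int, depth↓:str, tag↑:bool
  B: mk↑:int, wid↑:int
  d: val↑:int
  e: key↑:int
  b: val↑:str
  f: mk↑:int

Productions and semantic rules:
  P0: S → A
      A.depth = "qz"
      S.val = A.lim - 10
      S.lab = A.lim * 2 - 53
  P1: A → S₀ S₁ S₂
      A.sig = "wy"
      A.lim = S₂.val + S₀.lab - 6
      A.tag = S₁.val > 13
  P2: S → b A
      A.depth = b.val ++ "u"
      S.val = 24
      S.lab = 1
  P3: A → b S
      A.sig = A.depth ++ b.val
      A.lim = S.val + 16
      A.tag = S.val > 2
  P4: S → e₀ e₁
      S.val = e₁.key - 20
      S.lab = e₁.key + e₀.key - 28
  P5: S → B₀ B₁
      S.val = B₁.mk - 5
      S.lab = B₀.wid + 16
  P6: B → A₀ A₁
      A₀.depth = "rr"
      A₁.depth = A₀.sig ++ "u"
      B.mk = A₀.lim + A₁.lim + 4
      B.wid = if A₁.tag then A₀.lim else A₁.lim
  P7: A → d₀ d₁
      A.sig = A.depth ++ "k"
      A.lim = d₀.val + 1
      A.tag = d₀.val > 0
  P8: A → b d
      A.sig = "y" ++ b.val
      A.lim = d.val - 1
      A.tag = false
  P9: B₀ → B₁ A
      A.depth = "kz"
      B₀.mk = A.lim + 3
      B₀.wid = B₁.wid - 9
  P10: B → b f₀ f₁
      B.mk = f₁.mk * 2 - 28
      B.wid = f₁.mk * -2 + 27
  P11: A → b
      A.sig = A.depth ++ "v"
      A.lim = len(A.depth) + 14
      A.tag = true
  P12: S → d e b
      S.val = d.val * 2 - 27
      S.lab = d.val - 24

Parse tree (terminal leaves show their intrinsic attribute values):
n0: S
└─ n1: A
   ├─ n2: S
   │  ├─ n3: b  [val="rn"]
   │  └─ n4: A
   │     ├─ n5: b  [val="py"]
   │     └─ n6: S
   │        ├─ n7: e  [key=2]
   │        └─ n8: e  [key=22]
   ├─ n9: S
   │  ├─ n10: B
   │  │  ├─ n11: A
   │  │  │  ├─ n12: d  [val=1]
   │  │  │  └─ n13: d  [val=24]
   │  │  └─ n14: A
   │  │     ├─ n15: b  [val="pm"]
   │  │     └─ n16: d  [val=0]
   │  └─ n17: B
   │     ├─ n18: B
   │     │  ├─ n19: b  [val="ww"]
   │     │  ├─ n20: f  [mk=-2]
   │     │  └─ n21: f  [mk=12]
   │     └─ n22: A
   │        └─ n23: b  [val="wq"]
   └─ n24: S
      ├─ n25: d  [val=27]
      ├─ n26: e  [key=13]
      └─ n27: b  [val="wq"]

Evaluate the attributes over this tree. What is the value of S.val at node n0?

1. n1.depth = "qz"  ["qz"]
2. n3.val = "rn"  [terminal]
3. n4.depth = "rnu"  [b.val ++ "u"]
4. n5.val = "py"  [terminal]
5. n7.key = 2  [terminal]
6. n8.key = 22  [terminal]
7. n6.val = 2  [e₁.key - 20]
8. n6.lab = -4  [e₁.key + e₀.key - 28]
9. n4.sig = "rnupy"  [A.depth ++ b.val]
10. n4.lim = 18  [S.val + 16]
11. n4.tag = false  [S.val > 2]
12. n2.val = 24  [24]
13. n2.lab = 1  [1]
14. n11.depth = "rr"  ["rr"]
15. n12.val = 1  [terminal]
16. n13.val = 24  [terminal]
17. n11.sig = "rrk"  [A.depth ++ "k"]
18. n11.lim = 2  [d₀.val + 1]
19. n11.tag = true  [d₀.val > 0]
20. n14.depth = "rrku"  [A₀.sig ++ "u"]
21. n15.val = "pm"  [terminal]
22. n16.val = 0  [terminal]
23. n14.sig = "ypm"  ["y" ++ b.val]
24. n14.lim = -1  [d.val - 1]
25. n14.tag = false  [false]
26. n10.mk = 5  [A₀.lim + A₁.lim + 4]
27. n10.wid = -1  [if A₁.tag then A₀.lim else A₁.lim]
28. n19.val = "ww"  [terminal]
29. n20.mk = -2  [terminal]
30. n21.mk = 12  [terminal]
31. n18.mk = -4  [f₁.mk * 2 - 28]
32. n18.wid = 3  [f₁.mk * -2 + 27]
33. n22.depth = "kz"  ["kz"]
34. n23.val = "wq"  [terminal]
35. n22.sig = "kzv"  [A.depth ++ "v"]
36. n22.lim = 16  [len(A.depth) + 14]
37. n22.tag = true  [true]
38. n17.mk = 19  [A.lim + 3]
39. n17.wid = -6  [B₁.wid - 9]
40. n9.val = 14  [B₁.mk - 5]
41. n9.lab = 15  [B₀.wid + 16]
42. n25.val = 27  [terminal]
43. n26.key = 13  [terminal]
44. n27.val = "wq"  [terminal]
45. n24.val = 27  [d.val * 2 - 27]
46. n24.lab = 3  [d.val - 24]
47. n1.sig = "wy"  ["wy"]
48. n1.lim = 22  [S₂.val + S₀.lab - 6]
49. n1.tag = true  [S₁.val > 13]
50. n0.val = 12  [A.lim - 10]
51. n0.lab = -9  [A.lim * 2 - 53]

12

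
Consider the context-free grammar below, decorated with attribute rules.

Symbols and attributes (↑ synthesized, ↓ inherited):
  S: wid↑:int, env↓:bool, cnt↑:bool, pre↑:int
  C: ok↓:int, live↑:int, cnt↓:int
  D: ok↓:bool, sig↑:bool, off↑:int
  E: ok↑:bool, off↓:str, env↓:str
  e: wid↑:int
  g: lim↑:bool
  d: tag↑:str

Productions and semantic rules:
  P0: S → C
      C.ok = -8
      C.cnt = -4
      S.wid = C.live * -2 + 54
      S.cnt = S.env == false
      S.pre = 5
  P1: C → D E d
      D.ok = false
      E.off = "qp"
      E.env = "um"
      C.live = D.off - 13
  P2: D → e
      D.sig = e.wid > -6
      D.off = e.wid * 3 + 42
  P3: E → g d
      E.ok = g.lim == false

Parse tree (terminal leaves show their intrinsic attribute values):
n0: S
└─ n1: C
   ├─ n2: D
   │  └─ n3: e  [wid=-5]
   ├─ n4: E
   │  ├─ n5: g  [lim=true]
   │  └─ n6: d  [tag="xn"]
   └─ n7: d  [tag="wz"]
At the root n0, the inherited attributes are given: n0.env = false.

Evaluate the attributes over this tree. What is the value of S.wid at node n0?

26

1. n0.env = false  [given at root]
2. n1.ok = -8  [-8]
3. n1.cnt = -4  [-4]
4. n2.ok = false  [false]
5. n3.wid = -5  [terminal]
6. n2.sig = true  [e.wid > -6]
7. n2.off = 27  [e.wid * 3 + 42]
8. n4.off = "qp"  ["qp"]
9. n4.env = "um"  ["um"]
10. n5.lim = true  [terminal]
11. n6.tag = "xn"  [terminal]
12. n4.ok = false  [g.lim == false]
13. n7.tag = "wz"  [terminal]
14. n1.live = 14  [D.off - 13]
15. n0.wid = 26  [C.live * -2 + 54]
16. n0.cnt = true  [S.env == false]
17. n0.pre = 5  [5]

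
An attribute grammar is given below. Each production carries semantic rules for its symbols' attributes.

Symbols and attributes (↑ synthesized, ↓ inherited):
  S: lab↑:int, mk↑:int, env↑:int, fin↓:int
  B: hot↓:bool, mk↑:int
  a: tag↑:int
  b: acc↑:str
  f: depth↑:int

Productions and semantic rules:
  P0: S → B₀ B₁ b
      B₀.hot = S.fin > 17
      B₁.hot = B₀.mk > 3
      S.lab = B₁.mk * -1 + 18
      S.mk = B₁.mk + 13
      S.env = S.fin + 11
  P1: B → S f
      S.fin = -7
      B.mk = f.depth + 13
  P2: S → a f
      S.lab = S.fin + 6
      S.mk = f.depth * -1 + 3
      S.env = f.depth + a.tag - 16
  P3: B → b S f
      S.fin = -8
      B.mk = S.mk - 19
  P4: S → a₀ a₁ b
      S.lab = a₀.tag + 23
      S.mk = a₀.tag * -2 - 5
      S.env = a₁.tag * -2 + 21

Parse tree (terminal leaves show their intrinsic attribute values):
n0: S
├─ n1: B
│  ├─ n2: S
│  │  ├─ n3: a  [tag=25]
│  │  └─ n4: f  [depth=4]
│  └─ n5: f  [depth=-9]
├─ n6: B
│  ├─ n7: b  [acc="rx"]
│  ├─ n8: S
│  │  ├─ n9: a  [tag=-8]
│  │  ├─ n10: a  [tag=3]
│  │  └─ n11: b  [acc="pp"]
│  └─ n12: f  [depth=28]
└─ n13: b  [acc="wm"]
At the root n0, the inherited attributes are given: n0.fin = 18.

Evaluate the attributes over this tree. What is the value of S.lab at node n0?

26

1. n0.fin = 18  [given at root]
2. n1.hot = true  [S.fin > 17]
3. n2.fin = -7  [-7]
4. n3.tag = 25  [terminal]
5. n4.depth = 4  [terminal]
6. n2.lab = -1  [S.fin + 6]
7. n2.mk = -1  [f.depth * -1 + 3]
8. n2.env = 13  [f.depth + a.tag - 16]
9. n5.depth = -9  [terminal]
10. n1.mk = 4  [f.depth + 13]
11. n6.hot = true  [B₀.mk > 3]
12. n7.acc = "rx"  [terminal]
13. n8.fin = -8  [-8]
14. n9.tag = -8  [terminal]
15. n10.tag = 3  [terminal]
16. n11.acc = "pp"  [terminal]
17. n8.lab = 15  [a₀.tag + 23]
18. n8.mk = 11  [a₀.tag * -2 - 5]
19. n8.env = 15  [a₁.tag * -2 + 21]
20. n12.depth = 28  [terminal]
21. n6.mk = -8  [S.mk - 19]
22. n13.acc = "wm"  [terminal]
23. n0.lab = 26  [B₁.mk * -1 + 18]
24. n0.mk = 5  [B₁.mk + 13]
25. n0.env = 29  [S.fin + 11]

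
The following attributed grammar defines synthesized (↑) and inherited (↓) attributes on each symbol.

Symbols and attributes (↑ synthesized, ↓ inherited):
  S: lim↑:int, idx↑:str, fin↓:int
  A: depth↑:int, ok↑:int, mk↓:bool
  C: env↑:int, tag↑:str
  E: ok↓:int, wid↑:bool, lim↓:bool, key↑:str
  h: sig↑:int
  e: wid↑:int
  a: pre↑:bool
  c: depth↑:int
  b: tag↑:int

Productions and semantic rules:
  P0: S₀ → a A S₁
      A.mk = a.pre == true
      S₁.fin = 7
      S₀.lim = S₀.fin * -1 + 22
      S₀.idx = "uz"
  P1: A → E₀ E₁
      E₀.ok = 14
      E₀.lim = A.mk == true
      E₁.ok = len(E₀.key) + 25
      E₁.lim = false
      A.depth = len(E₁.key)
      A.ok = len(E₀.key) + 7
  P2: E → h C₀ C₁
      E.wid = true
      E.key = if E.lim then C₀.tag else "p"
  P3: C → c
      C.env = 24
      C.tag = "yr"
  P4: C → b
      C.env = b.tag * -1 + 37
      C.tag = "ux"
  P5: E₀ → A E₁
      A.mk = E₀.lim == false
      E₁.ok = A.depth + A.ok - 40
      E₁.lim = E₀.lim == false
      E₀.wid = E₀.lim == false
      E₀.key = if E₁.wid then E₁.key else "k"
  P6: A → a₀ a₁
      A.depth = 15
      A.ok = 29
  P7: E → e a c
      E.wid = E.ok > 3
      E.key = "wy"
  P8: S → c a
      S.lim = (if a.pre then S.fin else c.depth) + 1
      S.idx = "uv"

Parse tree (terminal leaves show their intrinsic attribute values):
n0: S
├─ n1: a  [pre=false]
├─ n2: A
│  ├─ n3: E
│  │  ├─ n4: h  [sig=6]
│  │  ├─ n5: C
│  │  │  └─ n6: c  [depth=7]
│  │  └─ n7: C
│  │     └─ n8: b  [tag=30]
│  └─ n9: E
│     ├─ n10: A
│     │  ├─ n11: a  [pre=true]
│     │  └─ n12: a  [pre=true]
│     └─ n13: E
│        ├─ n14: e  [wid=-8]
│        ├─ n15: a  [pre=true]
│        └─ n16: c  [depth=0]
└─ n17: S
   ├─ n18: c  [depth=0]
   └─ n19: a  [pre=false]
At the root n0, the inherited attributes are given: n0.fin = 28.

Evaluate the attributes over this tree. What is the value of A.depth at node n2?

1. n0.fin = 28  [given at root]
2. n1.pre = false  [terminal]
3. n2.mk = false  [a.pre == true]
4. n3.ok = 14  [14]
5. n3.lim = false  [A.mk == true]
6. n4.sig = 6  [terminal]
7. n6.depth = 7  [terminal]
8. n5.env = 24  [24]
9. n5.tag = "yr"  ["yr"]
10. n8.tag = 30  [terminal]
11. n7.env = 7  [b.tag * -1 + 37]
12. n7.tag = "ux"  ["ux"]
13. n3.wid = true  [true]
14. n3.key = "p"  [if E.lim then C₀.tag else "p"]
15. n9.ok = 26  [len(E₀.key) + 25]
16. n9.lim = false  [false]
17. n10.mk = true  [E₀.lim == false]
18. n11.pre = true  [terminal]
19. n12.pre = true  [terminal]
20. n10.depth = 15  [15]
21. n10.ok = 29  [29]
22. n13.ok = 4  [A.depth + A.ok - 40]
23. n13.lim = true  [E₀.lim == false]
24. n14.wid = -8  [terminal]
25. n15.pre = true  [terminal]
26. n16.depth = 0  [terminal]
27. n13.wid = true  [E.ok > 3]
28. n13.key = "wy"  ["wy"]
29. n9.wid = true  [E₀.lim == false]
30. n9.key = "wy"  [if E₁.wid then E₁.key else "k"]
31. n2.depth = 2  [len(E₁.key)]
32. n2.ok = 8  [len(E₀.key) + 7]
33. n17.fin = 7  [7]
34. n18.depth = 0  [terminal]
35. n19.pre = false  [terminal]
36. n17.lim = 1  [(if a.pre then S.fin else c.depth) + 1]
37. n17.idx = "uv"  ["uv"]
38. n0.lim = -6  [S₀.fin * -1 + 22]
39. n0.idx = "uz"  ["uz"]

2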